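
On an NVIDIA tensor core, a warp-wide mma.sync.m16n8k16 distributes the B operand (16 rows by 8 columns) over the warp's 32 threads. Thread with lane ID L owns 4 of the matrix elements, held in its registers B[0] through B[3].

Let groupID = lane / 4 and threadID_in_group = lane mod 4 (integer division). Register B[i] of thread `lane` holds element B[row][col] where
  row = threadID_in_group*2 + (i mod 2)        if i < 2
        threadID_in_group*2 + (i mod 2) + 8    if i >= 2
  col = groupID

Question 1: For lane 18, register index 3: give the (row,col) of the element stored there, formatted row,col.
13,4

lane 18: grp=4 (18/4), tig=2 (18%4)
i=3: r=2*2+1+8=13, c=grp=4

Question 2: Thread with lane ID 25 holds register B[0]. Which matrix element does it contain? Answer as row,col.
25: gid=6,tid=1
[0] (1*2+0+0,6) = (2,6)

2,6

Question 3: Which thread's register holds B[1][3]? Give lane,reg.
c=3->g=3  r=1->rb=0,t=0,b0=1
L=3*4+0=12  i=0*2+1=1

12,1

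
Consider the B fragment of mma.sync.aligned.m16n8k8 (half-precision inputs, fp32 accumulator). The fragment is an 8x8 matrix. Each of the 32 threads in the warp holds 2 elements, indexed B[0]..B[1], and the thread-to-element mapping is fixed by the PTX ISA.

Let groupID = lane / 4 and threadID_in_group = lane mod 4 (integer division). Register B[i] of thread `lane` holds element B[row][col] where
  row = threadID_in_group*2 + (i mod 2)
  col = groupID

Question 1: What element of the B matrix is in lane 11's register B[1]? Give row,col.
7,2

L=11->g=11>>2=2, t=11&3=3
[1]->row 3·2+1=7  col g=2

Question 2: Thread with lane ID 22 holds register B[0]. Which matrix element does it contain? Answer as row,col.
22: G=5,T=2
[0] (2*2+0,5) = (4,5)

4,5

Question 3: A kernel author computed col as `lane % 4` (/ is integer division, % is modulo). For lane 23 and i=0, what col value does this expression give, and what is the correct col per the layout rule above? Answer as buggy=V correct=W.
buggy=3 correct=5

`lane % 4`[23,0]⇒3
lane 23: gr=5 (23/4), th=3 (23%4)
i=0: r=3*2+0=6, c=gr=5
col: 3 vs 5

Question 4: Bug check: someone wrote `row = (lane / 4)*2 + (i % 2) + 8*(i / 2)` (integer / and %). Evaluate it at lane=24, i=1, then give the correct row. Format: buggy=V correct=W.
buggy=13 correct=1

`(lane / 4)*2 + (i % 2) + 8*(i / 2)`[24,1]⇒13
lane 24: gr=6 (24/4), th=0 (24%4)
i=1: r=0*2+1=1, c=gr=6
row: 13 vs 1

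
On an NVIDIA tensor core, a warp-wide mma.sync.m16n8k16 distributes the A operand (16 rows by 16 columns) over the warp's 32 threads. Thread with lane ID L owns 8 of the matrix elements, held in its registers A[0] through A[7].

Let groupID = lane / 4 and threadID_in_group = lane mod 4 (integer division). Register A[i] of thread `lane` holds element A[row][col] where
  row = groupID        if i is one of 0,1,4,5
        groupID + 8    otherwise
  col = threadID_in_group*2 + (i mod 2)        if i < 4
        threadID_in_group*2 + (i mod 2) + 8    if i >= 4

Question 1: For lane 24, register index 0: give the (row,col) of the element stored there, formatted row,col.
6,0

lane 24=>24/4=6, 24 mod 4=0
i=0  r:6+0=>6  c:2·0+0+0=>0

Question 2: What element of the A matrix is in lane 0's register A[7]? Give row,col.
8,9

0: gr=0,th=0
[7] (0+8,0*2+1+8) = (8,9)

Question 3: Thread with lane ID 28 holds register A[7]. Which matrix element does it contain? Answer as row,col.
15,9

L=28->g=28>>2=7, t=28&3=0
[7]->row 7+8=15  col 0·2+1+8=9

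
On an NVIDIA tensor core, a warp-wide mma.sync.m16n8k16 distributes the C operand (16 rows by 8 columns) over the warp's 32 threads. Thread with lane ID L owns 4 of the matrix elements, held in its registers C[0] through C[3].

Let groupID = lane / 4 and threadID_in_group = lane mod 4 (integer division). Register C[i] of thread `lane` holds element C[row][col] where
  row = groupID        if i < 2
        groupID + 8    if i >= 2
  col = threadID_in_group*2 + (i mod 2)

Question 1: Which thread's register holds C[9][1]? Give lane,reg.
r:9=>grp=1,rB=1  c:1=>tig=0,lo=1
L=1*4+0=4  i=1*2+1=3

4,3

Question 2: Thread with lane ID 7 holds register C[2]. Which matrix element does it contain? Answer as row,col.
9,6

7: g=1,t=3
[2] (1+8,3*2+0) = (9,6)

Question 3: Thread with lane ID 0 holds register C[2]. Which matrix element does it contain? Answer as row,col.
L=0->gid=0>>2=0, tid=0&3=0
[2]->row 0+8=8  col 0·2+0=0

8,0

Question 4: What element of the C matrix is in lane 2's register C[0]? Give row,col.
0,4

lane 2->2/4=0, 2 mod 4=2
i=0  r:0+0->0  c:2·2+0->4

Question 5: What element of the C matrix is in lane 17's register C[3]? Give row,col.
12,3

lane 17: grp=4 (17/4), tig=1 (17%4)
i=3: r=4+8=12, c=1*2+1=3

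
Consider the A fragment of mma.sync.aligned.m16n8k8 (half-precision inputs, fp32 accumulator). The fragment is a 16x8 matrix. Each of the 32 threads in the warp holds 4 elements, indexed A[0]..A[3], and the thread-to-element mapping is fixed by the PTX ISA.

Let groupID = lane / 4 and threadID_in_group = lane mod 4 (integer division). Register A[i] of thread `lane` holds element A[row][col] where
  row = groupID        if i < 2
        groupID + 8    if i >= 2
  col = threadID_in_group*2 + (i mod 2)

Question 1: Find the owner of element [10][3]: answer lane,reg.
r:10=>grp=2,rB=1  c:3=>tig=1,lo=1
L=2*4+1=9  i=1*2+1=3

9,3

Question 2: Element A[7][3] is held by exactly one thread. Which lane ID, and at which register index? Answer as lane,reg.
r=7->g=7,rb=0  c=3->t=1,b0=1
L=7*4+1=29  i=0*2+1=1

29,1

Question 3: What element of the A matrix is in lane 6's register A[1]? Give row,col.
6: G=1,T=2
[1] (1+0,2*2+1) = (1,5)

1,5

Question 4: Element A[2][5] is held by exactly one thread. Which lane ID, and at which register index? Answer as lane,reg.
10,1

r=2->g=2,rb=0  c=5->t=2,b0=1
L=2*4+2=10  i=0*2+1=1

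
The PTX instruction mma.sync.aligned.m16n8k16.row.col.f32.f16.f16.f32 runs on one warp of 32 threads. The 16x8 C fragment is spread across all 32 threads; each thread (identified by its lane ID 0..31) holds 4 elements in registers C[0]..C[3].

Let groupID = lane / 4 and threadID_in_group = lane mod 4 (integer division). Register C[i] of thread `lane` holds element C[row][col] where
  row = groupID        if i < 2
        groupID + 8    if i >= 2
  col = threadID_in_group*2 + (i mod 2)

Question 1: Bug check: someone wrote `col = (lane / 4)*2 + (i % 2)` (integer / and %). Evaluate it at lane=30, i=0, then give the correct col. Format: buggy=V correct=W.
buggy=14 correct=4

`(lane / 4)*2 + (i % 2)`[30,0]->14
L=30->g=30>>2=7, t=30&3=2
[0]->row 7+0=7  col 2·2+0=4
col: 14 vs 4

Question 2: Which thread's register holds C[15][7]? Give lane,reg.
r=15⇒gr=7,Rb=1  c=7⇒th=3,odd=1
L=7*4+3=31  i=1*2+1=3

31,3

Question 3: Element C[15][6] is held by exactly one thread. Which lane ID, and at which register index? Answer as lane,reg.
31,2

r:15=>grp=7,rB=1  c:6=>tig=3,lo=0
L=7*4+3=31  i=1*2+0=2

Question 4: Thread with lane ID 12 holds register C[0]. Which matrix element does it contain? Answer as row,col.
3,0

12: G=3,T=0
[0] (3+0,0*2+0) = (3,0)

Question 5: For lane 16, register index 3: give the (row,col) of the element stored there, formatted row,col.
16: gid=4,tid=0
[3] (4+8,0*2+1) = (12,1)

12,1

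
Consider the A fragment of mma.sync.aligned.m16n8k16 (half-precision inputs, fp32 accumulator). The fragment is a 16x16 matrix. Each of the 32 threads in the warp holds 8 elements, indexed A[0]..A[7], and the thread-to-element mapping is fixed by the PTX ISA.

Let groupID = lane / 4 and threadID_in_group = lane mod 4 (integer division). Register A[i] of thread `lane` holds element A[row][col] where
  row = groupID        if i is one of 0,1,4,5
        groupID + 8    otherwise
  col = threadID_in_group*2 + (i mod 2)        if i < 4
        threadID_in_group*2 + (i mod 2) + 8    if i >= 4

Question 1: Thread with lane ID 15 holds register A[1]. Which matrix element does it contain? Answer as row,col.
3,7

lane 15: gid=3 (15/4), tid=3 (15%4)
i=1: r=3+0=3, c=3*2+1+0=7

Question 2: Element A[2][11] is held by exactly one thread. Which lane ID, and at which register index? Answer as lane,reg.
r=2->g=2,rb=0  c=11->cb=1,t=1,b0=1
L=2*4+1=9  i=1*4+0*2+1=5

9,5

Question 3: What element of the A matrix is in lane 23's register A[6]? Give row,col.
13,14

L=23->g=23>>2=5, t=23&3=3
[6]->row 5+8=13  col 3·2+0+8=14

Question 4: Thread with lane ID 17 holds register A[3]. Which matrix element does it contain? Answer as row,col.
12,3

lane 17⇒17/4=4, 17 mod 4=1
i=3  r:4+8⇒12  c:2·1+1+0⇒3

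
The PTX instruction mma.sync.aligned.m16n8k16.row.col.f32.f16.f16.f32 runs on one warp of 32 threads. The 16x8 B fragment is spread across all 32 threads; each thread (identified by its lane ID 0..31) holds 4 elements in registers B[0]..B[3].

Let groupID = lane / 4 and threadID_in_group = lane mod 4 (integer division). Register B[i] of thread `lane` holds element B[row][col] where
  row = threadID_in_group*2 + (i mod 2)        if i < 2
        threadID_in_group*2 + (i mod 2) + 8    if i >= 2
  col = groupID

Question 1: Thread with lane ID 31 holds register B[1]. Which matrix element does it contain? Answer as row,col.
7,7

lane 31: gr=7 (31/4), th=3 (31%4)
i=1: r=3*2+1+0=7, c=gr=7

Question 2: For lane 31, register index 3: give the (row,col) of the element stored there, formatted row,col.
L=31->gid=31>>2=7, tid=31&3=3
[3]->row 3·2+1+8=15  col gid=7

15,7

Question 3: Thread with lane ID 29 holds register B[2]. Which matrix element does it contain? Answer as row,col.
10,7

L=29⇒gr=29>>2=7, th=29&3=1
[2]⇒row 1·2+0+8=10  col gr=7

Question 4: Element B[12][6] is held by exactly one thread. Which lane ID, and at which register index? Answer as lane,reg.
c=6→G=6  r=12→rhi=1,T=2,p=0
L=6*4+2=26  i=1*2+0=2

26,2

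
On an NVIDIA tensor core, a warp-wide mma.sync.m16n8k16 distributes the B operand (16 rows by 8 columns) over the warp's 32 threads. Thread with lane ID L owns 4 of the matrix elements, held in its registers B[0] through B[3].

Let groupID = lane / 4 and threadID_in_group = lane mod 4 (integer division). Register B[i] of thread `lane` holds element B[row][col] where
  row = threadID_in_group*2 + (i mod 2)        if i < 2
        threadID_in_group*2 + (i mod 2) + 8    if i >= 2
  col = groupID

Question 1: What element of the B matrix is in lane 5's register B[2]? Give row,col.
L=5->g=5>>2=1, t=5&3=1
[2]->row 1·2+0+8=10  col g=1

10,1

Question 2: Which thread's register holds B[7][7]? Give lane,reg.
31,1

c: 7->gid=7  r: 7->r8=0,tid=3,i&1=1
L=7*4+3=31  i=0*2+1=1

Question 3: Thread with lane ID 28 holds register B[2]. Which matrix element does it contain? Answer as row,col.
28: grp=7,tig=0
[2] (0*2+0+8,7) = (8,7)

8,7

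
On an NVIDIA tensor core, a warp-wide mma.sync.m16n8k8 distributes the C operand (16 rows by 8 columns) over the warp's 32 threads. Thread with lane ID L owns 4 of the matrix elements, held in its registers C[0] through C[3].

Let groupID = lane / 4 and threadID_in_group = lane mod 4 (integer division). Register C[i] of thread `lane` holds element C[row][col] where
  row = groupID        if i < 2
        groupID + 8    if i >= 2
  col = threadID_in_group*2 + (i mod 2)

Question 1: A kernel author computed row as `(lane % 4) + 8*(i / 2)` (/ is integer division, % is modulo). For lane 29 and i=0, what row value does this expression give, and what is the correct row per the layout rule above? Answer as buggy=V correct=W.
`(lane % 4) + 8*(i / 2)`[29,0]→1
lane 29: G=7 (29/4), T=1 (29%4)
i=0: r=7+0=7, c=1*2+0=2
row: 1 vs 7

buggy=1 correct=7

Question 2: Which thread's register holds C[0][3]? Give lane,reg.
r=0->g=0,rb=0  c=3->t=1,b0=1
L=0*4+1=1  i=0*2+1=1

1,1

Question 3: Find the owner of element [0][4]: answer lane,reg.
r=0->g=0,rb=0  c=4->t=2,b0=0
L=0*4+2=2  i=0*2+0=0

2,0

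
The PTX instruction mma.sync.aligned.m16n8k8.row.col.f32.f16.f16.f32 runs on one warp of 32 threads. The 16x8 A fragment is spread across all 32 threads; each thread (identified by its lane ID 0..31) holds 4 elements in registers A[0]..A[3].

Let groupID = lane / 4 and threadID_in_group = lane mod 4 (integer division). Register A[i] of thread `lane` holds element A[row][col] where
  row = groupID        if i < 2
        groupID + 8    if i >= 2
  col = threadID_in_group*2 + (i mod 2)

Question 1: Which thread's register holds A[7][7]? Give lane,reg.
r: 7->gid=7,r8=0  c: 7->tid=3,i&1=1
L=7*4+3=31  i=0*2+1=1

31,1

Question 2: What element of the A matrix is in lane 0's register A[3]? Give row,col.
lane 0: gid=0 (0/4), tid=0 (0%4)
i=3: r=0+8=8, c=0*2+1=1

8,1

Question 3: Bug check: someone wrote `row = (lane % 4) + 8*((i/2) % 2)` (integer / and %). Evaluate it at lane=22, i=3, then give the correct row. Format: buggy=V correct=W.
buggy=10 correct=13

`(lane % 4) + 8*((i/2) % 2)`[22,3]=>10
lane 22=>22/4=5, 22 mod 4=2
i=3  r:5+8=>13  c:2·2+1=>5
row: 10 vs 13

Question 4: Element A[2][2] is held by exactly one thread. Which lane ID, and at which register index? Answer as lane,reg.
r=2⇒gr=2,Rb=0  c=2⇒th=1,odd=0
L=2*4+1=9  i=0*2+0=0

9,0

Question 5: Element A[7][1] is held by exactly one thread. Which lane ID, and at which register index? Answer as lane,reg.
28,1

r: 7->gid=7,r8=0  c: 1->tid=0,i&1=1
L=7*4+0=28  i=0*2+1=1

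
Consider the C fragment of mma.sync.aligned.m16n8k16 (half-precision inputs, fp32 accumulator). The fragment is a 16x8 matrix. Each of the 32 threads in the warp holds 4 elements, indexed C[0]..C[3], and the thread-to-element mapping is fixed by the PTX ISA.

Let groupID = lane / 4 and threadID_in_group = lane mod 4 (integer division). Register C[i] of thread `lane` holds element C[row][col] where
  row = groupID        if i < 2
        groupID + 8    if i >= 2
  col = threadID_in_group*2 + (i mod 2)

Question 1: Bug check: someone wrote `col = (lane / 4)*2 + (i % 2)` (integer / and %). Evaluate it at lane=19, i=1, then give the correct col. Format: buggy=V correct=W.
`(lane / 4)*2 + (i % 2)`[19,1]=>9
lane 19: grp=4 (19/4), tig=3 (19%4)
i=1: r=4+0=4, c=3*2+1=7
col: 9 vs 7

buggy=9 correct=7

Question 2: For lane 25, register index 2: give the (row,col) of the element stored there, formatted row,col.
lane 25->25/4=6, 25 mod 4=1
i=2  r:6+8->14  c:2·1+0->2

14,2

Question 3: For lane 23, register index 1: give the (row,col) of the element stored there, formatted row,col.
lane 23: g=5 (23/4), t=3 (23%4)
i=1: r=5+0=5, c=3*2+1=7

5,7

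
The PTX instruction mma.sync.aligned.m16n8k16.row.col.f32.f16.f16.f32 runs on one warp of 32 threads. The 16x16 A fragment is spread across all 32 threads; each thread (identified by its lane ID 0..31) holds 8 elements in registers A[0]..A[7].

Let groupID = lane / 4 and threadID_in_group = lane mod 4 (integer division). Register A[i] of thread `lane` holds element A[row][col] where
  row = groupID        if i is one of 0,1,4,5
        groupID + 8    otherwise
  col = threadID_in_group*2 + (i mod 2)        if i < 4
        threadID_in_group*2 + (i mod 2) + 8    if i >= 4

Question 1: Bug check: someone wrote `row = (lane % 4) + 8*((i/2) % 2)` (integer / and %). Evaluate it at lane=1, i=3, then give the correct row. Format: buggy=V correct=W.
`(lane % 4) + 8*((i/2) % 2)`[1,3]->9
L=1->gid=1>>2=0, tid=1&3=1
[3]->row 0+8=8  col 1·2+1+0=3
row: 9 vs 8

buggy=9 correct=8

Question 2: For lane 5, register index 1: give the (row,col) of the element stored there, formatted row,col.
1,3

5: g=1,t=1
[1] (1+0,1*2+1+0) = (1,3)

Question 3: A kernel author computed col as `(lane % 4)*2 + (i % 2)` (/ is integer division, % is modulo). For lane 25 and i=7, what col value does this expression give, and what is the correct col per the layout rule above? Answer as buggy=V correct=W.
buggy=3 correct=11

`(lane % 4)*2 + (i % 2)`[25,7]->3
L=25->g=25>>2=6, t=25&3=1
[7]->row 6+8=14  col 1·2+1+8=11
col: 3 vs 11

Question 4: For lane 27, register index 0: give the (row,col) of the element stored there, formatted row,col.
27: g=6,t=3
[0] (6+0,3*2+0+0) = (6,6)

6,6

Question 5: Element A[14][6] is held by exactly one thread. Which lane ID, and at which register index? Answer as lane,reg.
r: 14->gid=6,r8=1  c: 6->c8=0,tid=3,i&1=0
L=6*4+3=27  i=0*4+1*2+0=2

27,2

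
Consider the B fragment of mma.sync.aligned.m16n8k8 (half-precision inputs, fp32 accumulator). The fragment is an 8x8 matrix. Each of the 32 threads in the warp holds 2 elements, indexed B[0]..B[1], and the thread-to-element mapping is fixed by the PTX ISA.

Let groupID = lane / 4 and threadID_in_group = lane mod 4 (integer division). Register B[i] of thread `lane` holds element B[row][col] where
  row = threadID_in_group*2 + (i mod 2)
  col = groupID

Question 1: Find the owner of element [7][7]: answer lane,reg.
c=7->g=7  r=7->t=3,b0=1
L=7*4+3=31  i=1=1

31,1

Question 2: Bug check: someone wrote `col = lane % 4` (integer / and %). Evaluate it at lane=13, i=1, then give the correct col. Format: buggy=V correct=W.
buggy=1 correct=3

`lane % 4`[13,1]->1
L=13->gid=13>>2=3, tid=13&3=1
[1]->row 1·2+1=3  col gid=3
col: 1 vs 3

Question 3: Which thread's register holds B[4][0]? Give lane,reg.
2,0

c=0→G=0  r=4→T=2,p=0
L=0*4+2=2  i=0=0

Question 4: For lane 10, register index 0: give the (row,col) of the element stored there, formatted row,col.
L=10=>grp=10>>2=2, tig=10&3=2
[0]=>row 2·2+0=4  col grp=2

4,2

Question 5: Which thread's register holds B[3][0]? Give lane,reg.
1,1

c=0→G=0  r=3→T=1,p=1
L=0*4+1=1  i=1=1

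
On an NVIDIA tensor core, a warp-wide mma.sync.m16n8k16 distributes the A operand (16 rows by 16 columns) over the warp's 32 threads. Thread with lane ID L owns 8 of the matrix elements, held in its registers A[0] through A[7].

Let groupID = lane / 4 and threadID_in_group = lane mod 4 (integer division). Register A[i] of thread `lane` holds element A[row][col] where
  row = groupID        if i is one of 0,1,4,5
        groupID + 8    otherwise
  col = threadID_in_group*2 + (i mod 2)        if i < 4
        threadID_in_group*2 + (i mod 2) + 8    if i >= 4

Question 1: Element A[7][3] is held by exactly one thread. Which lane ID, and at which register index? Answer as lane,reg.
r:7=>grp=7,rB=0  c:3=>cB=0,tig=1,lo=1
L=7*4+1=29  i=0*4+0*2+1=1

29,1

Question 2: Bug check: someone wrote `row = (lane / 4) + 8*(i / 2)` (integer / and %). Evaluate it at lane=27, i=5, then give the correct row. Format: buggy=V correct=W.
buggy=22 correct=6

`(lane / 4) + 8*(i / 2)`[27,5]⇒22
lane 27⇒27/4=6, 27 mod 4=3
i=5  r:6+0⇒6  c:2·3+1+8⇒15
row: 22 vs 6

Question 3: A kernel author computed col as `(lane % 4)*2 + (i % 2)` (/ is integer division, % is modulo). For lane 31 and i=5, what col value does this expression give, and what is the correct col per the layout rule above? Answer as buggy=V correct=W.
`(lane % 4)*2 + (i % 2)`[31,5]->7
lane 31: gid=7 (31/4), tid=3 (31%4)
i=5: r=7+0=7, c=3*2+1+8=15
col: 7 vs 15

buggy=7 correct=15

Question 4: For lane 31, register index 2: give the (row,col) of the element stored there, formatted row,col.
lane 31->31/4=7, 31 mod 4=3
i=2  r:7+8->15  c:2·3+0+0->6

15,6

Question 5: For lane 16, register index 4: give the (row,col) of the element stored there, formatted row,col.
16: gr=4,th=0
[4] (4+0,0*2+0+8) = (4,8)

4,8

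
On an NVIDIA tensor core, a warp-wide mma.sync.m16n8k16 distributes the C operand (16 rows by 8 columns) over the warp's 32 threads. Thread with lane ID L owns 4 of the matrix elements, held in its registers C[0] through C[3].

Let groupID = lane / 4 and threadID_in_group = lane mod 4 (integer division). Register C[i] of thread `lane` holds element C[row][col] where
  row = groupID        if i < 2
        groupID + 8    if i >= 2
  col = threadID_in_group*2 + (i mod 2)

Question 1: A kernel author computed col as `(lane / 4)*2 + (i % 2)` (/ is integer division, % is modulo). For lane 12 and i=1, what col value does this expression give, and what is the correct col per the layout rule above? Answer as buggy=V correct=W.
`(lane / 4)*2 + (i % 2)`[12,1]->7
lane 12->12/4=3, 12 mod 4=0
i=1  r:3+0->3  c:2·0+1->1
col: 7 vs 1

buggy=7 correct=1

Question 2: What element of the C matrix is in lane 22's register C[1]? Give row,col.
5,5

lane 22: gr=5 (22/4), th=2 (22%4)
i=1: r=5+0=5, c=2*2+1=5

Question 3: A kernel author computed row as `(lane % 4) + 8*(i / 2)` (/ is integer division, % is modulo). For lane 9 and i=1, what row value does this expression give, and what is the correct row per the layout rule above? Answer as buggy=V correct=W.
buggy=1 correct=2

`(lane % 4) + 8*(i / 2)`[9,1]=>1
L=9=>grp=9>>2=2, tig=9&3=1
[1]=>row 2+0=2  col 1·2+1=3
row: 1 vs 2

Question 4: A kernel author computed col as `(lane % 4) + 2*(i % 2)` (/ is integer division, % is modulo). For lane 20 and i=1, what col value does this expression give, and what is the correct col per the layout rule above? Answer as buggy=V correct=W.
buggy=2 correct=1

`(lane % 4) + 2*(i % 2)`[20,1]→2
lane 20→20/4=5, 20 mod 4=0
i=1  r:5+0→5  c:2·0+1→1
col: 2 vs 1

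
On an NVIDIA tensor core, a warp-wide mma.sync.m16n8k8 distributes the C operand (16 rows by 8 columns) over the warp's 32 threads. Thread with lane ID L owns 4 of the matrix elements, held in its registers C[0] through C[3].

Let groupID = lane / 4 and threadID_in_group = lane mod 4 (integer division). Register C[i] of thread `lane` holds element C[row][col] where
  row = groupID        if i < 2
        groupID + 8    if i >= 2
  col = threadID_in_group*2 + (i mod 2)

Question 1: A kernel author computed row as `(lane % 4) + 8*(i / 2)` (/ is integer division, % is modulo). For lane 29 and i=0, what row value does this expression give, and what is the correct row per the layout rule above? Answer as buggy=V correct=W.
buggy=1 correct=7

`(lane % 4) + 8*(i / 2)`[29,0]⇒1
L=29⇒gr=29>>2=7, th=29&3=1
[0]⇒row 7+0=7  col 1·2+0=2
row: 1 vs 7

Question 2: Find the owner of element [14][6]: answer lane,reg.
27,2

r:14=>grp=6,rB=1  c:6=>tig=3,lo=0
L=6*4+3=27  i=1*2+0=2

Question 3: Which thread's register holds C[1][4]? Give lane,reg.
r: 1->gid=1,r8=0  c: 4->tid=2,i&1=0
L=1*4+2=6  i=0*2+0=0

6,0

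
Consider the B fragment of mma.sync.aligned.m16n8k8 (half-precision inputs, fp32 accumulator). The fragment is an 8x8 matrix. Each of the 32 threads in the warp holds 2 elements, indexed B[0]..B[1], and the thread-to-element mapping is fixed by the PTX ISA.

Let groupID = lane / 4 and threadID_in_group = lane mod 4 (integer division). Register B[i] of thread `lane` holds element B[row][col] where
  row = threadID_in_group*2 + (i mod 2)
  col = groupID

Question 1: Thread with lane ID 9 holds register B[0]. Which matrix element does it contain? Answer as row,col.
L=9->gid=9>>2=2, tid=9&3=1
[0]->row 1·2+0=2  col gid=2

2,2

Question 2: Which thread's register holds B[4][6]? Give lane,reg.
26,0

c:6=>grp=6  r:4=>tig=2,lo=0
L=6*4+2=26  i=0=0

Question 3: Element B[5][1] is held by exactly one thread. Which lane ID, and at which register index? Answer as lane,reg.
c:1=>grp=1  r:5=>tig=2,lo=1
L=1*4+2=6  i=1=1

6,1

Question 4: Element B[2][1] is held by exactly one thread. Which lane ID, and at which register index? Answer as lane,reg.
5,0

c=1⇒gr=1  r=2⇒th=1,odd=0
L=1*4+1=5  i=0=0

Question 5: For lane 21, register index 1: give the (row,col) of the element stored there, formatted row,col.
L=21=>grp=21>>2=5, tig=21&3=1
[1]=>row 1·2+1=3  col grp=5

3,5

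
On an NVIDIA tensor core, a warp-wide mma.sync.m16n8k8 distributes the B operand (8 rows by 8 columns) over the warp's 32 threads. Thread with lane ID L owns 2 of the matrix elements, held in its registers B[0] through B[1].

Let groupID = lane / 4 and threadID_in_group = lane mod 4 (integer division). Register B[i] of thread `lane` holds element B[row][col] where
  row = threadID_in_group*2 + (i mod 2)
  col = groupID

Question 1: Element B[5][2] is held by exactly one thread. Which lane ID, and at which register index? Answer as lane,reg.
c=2⇒gr=2  r=5⇒th=2,odd=1
L=2*4+2=10  i=1=1

10,1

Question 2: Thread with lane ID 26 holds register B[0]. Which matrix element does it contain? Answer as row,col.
L=26->gid=26>>2=6, tid=26&3=2
[0]->row 2·2+0=4  col gid=6

4,6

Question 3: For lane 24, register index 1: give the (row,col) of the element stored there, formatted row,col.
1,6

L=24=>grp=24>>2=6, tig=24&3=0
[1]=>row 0·2+1=1  col grp=6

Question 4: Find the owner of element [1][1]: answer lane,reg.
4,1

c=1->g=1  r=1->t=0,b0=1
L=1*4+0=4  i=1=1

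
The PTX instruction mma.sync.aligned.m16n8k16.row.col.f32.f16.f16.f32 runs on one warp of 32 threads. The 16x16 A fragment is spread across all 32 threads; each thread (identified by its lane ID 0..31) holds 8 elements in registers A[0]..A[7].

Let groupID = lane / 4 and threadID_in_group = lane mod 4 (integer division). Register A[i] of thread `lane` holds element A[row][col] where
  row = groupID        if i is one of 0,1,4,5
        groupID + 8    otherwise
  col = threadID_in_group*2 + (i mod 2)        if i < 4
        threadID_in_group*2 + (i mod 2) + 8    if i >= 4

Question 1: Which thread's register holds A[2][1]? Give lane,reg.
8,1

r:2=>grp=2,rB=0  c:1=>cB=0,tig=0,lo=1
L=2*4+0=8  i=0*4+0*2+1=1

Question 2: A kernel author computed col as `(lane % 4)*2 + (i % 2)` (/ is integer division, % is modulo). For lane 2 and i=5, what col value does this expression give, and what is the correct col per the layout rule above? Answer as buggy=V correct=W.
`(lane % 4)*2 + (i % 2)`[2,5]->5
lane 2->2/4=0, 2 mod 4=2
i=5  r:0+0->0  c:2·2+1+8->13
col: 5 vs 13

buggy=5 correct=13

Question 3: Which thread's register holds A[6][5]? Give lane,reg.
r: 6->gid=6,r8=0  c: 5->c8=0,tid=2,i&1=1
L=6*4+2=26  i=0*4+0*2+1=1

26,1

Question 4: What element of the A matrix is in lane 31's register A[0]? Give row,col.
lane 31: gr=7 (31/4), th=3 (31%4)
i=0: r=7+0=7, c=3*2+0+0=6

7,6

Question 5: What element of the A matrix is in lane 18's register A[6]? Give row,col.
L=18→G=18>>2=4, T=18&3=2
[6]→row 4+8=12  col 2·2+0+8=12

12,12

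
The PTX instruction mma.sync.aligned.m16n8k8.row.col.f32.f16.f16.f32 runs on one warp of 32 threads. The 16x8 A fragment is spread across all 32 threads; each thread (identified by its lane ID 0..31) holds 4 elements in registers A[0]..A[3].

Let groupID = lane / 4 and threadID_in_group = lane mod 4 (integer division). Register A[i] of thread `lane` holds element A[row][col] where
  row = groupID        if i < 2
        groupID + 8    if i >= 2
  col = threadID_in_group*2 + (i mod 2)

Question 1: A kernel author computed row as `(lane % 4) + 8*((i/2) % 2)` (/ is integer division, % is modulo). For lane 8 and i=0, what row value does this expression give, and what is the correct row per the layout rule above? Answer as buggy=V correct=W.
`(lane % 4) + 8*((i/2) % 2)`[8,0]→0
lane 8: G=2 (8/4), T=0 (8%4)
i=0: r=2+0=2, c=0*2+0=0
row: 0 vs 2

buggy=0 correct=2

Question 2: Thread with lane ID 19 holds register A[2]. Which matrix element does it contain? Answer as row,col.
L=19→G=19>>2=4, T=19&3=3
[2]→row 4+8=12  col 3·2+0=6

12,6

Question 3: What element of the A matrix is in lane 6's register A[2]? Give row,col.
9,4

lane 6⇒6/4=1, 6 mod 4=2
i=2  r:1+8⇒9  c:2·2+0⇒4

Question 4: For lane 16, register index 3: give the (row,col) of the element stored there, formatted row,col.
lane 16->16/4=4, 16 mod 4=0
i=3  r:4+8->12  c:2·0+1->1

12,1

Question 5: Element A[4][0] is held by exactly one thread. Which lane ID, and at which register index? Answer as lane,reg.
16,0

r: 4->gid=4,r8=0  c: 0->tid=0,i&1=0
L=4*4+0=16  i=0*2+0=0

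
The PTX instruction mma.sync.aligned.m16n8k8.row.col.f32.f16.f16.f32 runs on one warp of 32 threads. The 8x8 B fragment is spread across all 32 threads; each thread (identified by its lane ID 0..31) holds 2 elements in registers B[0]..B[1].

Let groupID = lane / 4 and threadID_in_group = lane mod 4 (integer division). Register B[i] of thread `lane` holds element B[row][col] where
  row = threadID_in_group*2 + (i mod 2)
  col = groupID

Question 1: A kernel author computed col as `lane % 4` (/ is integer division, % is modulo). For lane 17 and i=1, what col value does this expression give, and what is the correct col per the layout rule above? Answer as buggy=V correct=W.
`lane % 4`[17,1]⇒1
lane 17⇒17/4=4, 17 mod 4=1
i=1  r:2·1+1⇒3  c:4
col: 1 vs 4

buggy=1 correct=4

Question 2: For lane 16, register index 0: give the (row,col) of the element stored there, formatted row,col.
16: gid=4,tid=0
[0] (0*2+0,4) = (0,4)

0,4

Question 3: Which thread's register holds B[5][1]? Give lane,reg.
6,1

c=1⇒gr=1  r=5⇒th=2,odd=1
L=1*4+2=6  i=1=1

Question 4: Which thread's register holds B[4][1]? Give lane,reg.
c=1->g=1  r=4->t=2,b0=0
L=1*4+2=6  i=0=0

6,0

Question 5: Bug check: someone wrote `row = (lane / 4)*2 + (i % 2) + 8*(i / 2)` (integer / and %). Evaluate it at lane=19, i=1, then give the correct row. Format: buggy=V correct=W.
`(lane / 4)*2 + (i % 2) + 8*(i / 2)`[19,1]→9
lane 19: G=4 (19/4), T=3 (19%4)
i=1: r=3*2+1=7, c=G=4
row: 9 vs 7

buggy=9 correct=7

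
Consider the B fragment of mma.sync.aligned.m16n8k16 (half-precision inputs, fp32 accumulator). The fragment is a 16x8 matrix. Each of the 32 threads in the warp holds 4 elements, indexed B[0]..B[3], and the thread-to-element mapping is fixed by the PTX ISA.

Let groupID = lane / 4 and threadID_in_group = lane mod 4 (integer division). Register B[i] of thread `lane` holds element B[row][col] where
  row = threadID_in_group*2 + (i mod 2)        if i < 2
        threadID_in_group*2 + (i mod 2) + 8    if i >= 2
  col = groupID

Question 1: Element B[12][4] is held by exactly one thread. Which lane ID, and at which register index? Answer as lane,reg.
c: 4->gid=4  r: 12->r8=1,tid=2,i&1=0
L=4*4+2=18  i=1*2+0=2

18,2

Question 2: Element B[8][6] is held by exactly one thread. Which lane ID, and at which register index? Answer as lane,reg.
24,2

c=6→G=6  r=8→rhi=1,T=0,p=0
L=6*4+0=24  i=1*2+0=2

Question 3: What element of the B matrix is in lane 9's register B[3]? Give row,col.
11,2

lane 9: g=2 (9/4), t=1 (9%4)
i=3: r=1*2+1+8=11, c=g=2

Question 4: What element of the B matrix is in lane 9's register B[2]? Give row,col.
L=9→G=9>>2=2, T=9&3=1
[2]→row 1·2+0+8=10  col G=2

10,2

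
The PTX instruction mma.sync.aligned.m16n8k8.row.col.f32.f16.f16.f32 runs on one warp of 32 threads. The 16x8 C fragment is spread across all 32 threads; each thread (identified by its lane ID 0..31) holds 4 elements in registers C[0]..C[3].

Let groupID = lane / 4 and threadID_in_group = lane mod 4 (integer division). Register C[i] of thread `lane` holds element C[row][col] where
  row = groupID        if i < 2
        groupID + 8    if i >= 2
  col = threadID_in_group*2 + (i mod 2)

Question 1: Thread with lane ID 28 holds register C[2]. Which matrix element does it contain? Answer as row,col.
15,0

L=28⇒gr=28>>2=7, th=28&3=0
[2]⇒row 7+8=15  col 0·2+0=0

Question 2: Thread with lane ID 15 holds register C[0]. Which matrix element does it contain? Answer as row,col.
3,6

lane 15: g=3 (15/4), t=3 (15%4)
i=0: r=3+0=3, c=3*2+0=6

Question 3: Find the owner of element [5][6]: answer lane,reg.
r=5->g=5,rb=0  c=6->t=3,b0=0
L=5*4+3=23  i=0*2+0=0

23,0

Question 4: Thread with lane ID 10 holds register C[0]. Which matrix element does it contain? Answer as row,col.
2,4

L=10⇒gr=10>>2=2, th=10&3=2
[0]⇒row 2+0=2  col 2·2+0=4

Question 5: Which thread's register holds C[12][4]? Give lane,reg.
r: 12->gid=4,r8=1  c: 4->tid=2,i&1=0
L=4*4+2=18  i=1*2+0=2

18,2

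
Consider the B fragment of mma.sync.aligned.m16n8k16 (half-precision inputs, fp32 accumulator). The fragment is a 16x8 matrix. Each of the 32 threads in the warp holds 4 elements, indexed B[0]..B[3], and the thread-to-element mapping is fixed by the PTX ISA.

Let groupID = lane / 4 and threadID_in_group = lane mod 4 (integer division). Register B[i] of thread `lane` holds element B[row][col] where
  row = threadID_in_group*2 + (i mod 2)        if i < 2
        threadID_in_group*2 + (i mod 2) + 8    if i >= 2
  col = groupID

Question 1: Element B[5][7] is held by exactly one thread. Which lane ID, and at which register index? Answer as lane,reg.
30,1

c=7⇒gr=7  r=5⇒Rb=0,th=2,odd=1
L=7*4+2=30  i=0*2+1=1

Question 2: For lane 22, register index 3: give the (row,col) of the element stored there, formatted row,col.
13,5

22: gr=5,th=2
[3] (2*2+1+8,5) = (13,5)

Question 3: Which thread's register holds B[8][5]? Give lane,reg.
c=5⇒gr=5  r=8⇒Rb=1,th=0,odd=0
L=5*4+0=20  i=1*2+0=2

20,2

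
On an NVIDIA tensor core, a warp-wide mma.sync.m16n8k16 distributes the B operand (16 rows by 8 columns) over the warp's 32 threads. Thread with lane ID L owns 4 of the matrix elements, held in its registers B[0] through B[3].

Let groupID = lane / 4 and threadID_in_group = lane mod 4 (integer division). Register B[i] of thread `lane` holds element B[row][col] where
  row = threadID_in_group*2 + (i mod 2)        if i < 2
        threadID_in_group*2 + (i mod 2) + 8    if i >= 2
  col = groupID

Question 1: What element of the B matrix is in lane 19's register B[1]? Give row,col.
L=19->gid=19>>2=4, tid=19&3=3
[1]->row 3·2+1+0=7  col gid=4

7,4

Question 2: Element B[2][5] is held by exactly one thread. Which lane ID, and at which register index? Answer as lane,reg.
21,0

c: 5->gid=5  r: 2->r8=0,tid=1,i&1=0
L=5*4+1=21  i=0*2+0=0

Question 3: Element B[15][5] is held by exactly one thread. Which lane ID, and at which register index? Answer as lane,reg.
c:5=>grp=5  r:15=>rB=1,tig=3,lo=1
L=5*4+3=23  i=1*2+1=3

23,3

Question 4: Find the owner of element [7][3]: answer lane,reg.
c:3=>grp=3  r:7=>rB=0,tig=3,lo=1
L=3*4+3=15  i=0*2+1=1

15,1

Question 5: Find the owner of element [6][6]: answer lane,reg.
27,0

c:6=>grp=6  r:6=>rB=0,tig=3,lo=0
L=6*4+3=27  i=0*2+0=0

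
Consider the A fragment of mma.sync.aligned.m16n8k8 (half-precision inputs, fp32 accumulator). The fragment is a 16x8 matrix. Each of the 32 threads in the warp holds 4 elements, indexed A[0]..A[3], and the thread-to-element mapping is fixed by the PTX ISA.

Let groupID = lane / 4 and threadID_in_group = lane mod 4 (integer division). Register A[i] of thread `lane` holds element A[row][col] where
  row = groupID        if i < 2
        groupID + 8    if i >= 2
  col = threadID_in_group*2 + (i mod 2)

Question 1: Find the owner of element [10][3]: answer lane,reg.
r:10=>grp=2,rB=1  c:3=>tig=1,lo=1
L=2*4+1=9  i=1*2+1=3

9,3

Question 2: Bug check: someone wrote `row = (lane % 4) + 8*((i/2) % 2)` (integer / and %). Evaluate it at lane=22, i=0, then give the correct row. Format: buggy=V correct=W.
`(lane % 4) + 8*((i/2) % 2)`[22,0]->2
lane 22->22/4=5, 22 mod 4=2
i=0  r:5+0->5  c:2·2+0->4
row: 2 vs 5

buggy=2 correct=5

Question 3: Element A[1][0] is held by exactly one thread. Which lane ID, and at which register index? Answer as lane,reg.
4,0

r:1=>grp=1,rB=0  c:0=>tig=0,lo=0
L=1*4+0=4  i=0*2+0=0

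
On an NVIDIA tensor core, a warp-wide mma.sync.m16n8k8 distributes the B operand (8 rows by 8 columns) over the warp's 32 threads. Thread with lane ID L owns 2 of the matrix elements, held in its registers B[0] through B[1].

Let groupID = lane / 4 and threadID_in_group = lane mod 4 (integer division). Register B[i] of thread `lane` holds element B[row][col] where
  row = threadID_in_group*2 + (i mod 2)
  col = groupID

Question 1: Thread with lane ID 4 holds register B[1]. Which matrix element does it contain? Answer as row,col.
1,1

4: g=1,t=0
[1] (0*2+1,1) = (1,1)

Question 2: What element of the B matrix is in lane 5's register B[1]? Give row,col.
lane 5: gr=1 (5/4), th=1 (5%4)
i=1: r=1*2+1=3, c=gr=1

3,1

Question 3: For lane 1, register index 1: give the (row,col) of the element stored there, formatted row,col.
3,0

1: gr=0,th=1
[1] (1*2+1,0) = (3,0)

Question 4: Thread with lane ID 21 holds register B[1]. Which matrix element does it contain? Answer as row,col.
lane 21=>21/4=5, 21 mod 4=1
i=1  r:2·1+1=>3  c:5

3,5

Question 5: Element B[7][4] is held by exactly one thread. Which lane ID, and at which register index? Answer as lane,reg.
19,1

c=4→G=4  r=7→T=3,p=1
L=4*4+3=19  i=1=1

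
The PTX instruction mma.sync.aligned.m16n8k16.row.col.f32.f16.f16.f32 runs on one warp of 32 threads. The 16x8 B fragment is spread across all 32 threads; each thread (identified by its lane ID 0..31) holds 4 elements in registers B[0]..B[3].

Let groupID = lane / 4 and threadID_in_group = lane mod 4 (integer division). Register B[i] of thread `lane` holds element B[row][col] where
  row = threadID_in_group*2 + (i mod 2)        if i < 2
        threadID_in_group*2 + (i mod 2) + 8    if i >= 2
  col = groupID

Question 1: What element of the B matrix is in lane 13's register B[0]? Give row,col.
2,3

13: g=3,t=1
[0] (1*2+0+0,3) = (2,3)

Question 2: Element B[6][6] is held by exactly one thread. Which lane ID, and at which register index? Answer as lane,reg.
c=6⇒gr=6  r=6⇒Rb=0,th=3,odd=0
L=6*4+3=27  i=0*2+0=0

27,0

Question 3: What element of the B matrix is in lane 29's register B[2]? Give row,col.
10,7

lane 29: g=7 (29/4), t=1 (29%4)
i=2: r=1*2+0+8=10, c=g=7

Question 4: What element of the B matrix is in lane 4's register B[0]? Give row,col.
0,1

4: g=1,t=0
[0] (0*2+0+0,1) = (0,1)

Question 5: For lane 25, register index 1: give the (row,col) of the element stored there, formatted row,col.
L=25->g=25>>2=6, t=25&3=1
[1]->row 1·2+1+0=3  col g=6

3,6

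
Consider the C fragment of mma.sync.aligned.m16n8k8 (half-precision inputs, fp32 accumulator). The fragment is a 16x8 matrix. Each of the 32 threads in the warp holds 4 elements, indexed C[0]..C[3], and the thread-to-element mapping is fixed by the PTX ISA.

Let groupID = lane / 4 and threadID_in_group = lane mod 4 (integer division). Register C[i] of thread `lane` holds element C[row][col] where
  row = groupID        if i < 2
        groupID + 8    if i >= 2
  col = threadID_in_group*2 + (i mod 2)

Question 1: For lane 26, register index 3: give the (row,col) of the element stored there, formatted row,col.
14,5

lane 26->26/4=6, 26 mod 4=2
i=3  r:6+8->14  c:2·2+1->5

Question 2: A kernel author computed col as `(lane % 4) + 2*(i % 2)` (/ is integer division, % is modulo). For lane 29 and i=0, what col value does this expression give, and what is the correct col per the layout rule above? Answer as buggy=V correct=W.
buggy=1 correct=2

`(lane % 4) + 2*(i % 2)`[29,0]⇒1
L=29⇒gr=29>>2=7, th=29&3=1
[0]⇒row 7+0=7  col 1·2+0=2
col: 1 vs 2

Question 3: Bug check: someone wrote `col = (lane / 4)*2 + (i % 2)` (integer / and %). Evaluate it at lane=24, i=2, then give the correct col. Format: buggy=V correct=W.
`(lane / 4)*2 + (i % 2)`[24,2]→12
lane 24→24/4=6, 24 mod 4=0
i=2  r:6+8→14  c:2·0+0→0
col: 12 vs 0

buggy=12 correct=0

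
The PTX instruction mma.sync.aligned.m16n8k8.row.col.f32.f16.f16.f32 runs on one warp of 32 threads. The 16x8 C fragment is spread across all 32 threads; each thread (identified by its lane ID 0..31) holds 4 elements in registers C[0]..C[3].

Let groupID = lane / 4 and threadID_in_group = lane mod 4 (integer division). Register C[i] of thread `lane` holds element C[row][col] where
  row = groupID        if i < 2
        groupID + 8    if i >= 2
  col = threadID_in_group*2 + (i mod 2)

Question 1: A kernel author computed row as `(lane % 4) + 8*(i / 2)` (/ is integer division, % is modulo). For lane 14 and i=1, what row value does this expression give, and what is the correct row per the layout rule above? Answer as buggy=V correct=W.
`(lane % 4) + 8*(i / 2)`[14,1]->2
L=14->g=14>>2=3, t=14&3=2
[1]->row 3+0=3  col 2·2+1=5
row: 2 vs 3

buggy=2 correct=3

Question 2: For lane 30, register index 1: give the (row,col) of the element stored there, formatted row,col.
7,5

30: grp=7,tig=2
[1] (7+0,2*2+1) = (7,5)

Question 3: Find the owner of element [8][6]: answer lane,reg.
3,2

r=8→G=0,rhi=1  c=6→T=3,p=0
L=0*4+3=3  i=1*2+0=2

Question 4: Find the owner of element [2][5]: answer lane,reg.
10,1

r: 2->gid=2,r8=0  c: 5->tid=2,i&1=1
L=2*4+2=10  i=0*2+1=1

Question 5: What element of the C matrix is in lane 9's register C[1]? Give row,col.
2,3

9: G=2,T=1
[1] (2+0,1*2+1) = (2,3)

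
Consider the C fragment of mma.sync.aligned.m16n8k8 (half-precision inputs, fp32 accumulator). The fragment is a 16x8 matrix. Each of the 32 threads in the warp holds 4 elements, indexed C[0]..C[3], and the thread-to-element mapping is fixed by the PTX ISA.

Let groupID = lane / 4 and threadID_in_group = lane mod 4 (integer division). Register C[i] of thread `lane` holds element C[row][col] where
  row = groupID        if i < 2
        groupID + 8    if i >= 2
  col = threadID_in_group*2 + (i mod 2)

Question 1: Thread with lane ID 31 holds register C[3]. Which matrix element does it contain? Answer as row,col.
15,7

L=31=>grp=31>>2=7, tig=31&3=3
[3]=>row 7+8=15  col 3·2+1=7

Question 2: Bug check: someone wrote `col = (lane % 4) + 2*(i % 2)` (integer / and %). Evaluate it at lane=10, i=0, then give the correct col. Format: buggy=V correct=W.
`(lane % 4) + 2*(i % 2)`[10,0]->2
10: g=2,t=2
[0] (2+0,2*2+0) = (2,4)
col: 2 vs 4

buggy=2 correct=4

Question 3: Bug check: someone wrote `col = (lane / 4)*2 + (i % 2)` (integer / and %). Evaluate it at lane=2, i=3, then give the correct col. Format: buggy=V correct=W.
buggy=1 correct=5

`(lane / 4)*2 + (i % 2)`[2,3]=>1
2: grp=0,tig=2
[3] (0+8,2*2+1) = (8,5)
col: 1 vs 5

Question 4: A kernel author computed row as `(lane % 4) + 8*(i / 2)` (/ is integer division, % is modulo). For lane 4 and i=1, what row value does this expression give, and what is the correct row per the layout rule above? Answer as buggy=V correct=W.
`(lane % 4) + 8*(i / 2)`[4,1]->0
L=4->g=4>>2=1, t=4&3=0
[1]->row 1+0=1  col 0·2+1=1
row: 0 vs 1

buggy=0 correct=1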